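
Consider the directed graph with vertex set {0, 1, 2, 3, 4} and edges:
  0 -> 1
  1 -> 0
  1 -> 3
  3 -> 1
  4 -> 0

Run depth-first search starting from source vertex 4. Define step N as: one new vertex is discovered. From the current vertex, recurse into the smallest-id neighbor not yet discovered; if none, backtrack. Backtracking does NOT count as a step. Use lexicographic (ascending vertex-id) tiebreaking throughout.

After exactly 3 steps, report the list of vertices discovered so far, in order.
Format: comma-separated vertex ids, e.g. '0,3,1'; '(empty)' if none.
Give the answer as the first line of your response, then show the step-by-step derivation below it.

4,0,1

step 1: discover 4; path=4; order=4
step 2: discover 0; path=4>0; order=4,0
step 3: discover 1; path=4>0>1; order=4,0,1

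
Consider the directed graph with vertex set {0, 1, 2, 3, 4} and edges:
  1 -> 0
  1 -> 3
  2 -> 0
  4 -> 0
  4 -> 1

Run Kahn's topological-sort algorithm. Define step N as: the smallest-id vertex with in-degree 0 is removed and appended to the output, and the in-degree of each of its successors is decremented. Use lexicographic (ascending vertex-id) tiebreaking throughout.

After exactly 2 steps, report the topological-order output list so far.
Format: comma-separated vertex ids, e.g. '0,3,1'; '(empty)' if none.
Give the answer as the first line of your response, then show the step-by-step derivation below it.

2,4

step 1: output 2; order=[2]; indeg=(2,1,0,1,0)
step 2: output 4; order=[2,4]; indeg=(1,0,0,1,0)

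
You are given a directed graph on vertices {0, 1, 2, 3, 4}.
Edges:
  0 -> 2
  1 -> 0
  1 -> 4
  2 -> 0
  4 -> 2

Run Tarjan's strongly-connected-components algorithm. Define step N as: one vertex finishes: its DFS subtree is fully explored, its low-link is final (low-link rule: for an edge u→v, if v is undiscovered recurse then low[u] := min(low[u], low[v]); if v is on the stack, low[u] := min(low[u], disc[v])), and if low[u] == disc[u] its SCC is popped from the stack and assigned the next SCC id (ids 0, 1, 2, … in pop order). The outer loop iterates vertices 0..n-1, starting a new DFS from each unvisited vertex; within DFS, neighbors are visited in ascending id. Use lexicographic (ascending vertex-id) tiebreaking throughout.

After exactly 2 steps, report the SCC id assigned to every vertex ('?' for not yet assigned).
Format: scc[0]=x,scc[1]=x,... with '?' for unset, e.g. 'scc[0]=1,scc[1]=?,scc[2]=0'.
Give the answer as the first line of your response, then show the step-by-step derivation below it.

scc[0]=0,scc[1]=?,scc[2]=0,scc[3]=?,scc[4]=?

step 1: low=(low[0]=0,low[1]=?,low[2]=0,low[3]=?,low[4]=?); scc=(scc[0]=?,scc[1]=?,scc[2]=?,scc[3]=?,scc[4]=?)
step 2: low=(low[0]=0,low[1]=?,low[2]=0,low[3]=?,low[4]=?); scc=(scc[0]=0,scc[1]=?,scc[2]=0,scc[3]=?,scc[4]=?)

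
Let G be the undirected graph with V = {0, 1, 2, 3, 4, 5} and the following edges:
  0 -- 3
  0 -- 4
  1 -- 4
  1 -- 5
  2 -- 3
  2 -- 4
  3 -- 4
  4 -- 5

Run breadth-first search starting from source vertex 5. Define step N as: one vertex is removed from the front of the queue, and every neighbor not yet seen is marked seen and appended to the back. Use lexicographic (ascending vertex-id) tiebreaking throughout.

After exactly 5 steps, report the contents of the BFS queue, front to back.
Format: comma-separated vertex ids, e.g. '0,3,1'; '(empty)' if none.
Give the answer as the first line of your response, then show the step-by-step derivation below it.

3

step 1: dequeue 5; queue=[1,4]; order=5
step 2: dequeue 1; queue=[4]; order=5,1
step 3: dequeue 4; queue=[0,2,3]; order=5,1,4
step 4: dequeue 0; queue=[2,3]; order=5,1,4,0
step 5: dequeue 2; queue=[3]; order=5,1,4,0,2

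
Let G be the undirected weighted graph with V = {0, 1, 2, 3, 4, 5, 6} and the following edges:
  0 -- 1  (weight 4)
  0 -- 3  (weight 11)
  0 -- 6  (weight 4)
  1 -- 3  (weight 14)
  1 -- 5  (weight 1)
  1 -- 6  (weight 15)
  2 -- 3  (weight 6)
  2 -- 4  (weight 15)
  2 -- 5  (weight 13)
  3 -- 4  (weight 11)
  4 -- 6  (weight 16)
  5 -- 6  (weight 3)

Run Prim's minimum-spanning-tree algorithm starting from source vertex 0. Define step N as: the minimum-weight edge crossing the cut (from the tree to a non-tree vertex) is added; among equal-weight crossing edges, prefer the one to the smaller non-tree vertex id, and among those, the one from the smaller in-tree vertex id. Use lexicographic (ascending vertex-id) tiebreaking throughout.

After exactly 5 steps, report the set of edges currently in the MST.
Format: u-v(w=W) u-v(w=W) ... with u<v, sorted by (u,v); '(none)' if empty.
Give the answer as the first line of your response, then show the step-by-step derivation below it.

0-1(w=4) 0-3(w=11) 1-5(w=1) 2-3(w=6) 5-6(w=3)

step 1: add edge 0-1 (w=4); MST = {0-1(w=4)}
step 2: add edge 1-5 (w=1); MST = {0-1(w=4) 1-5(w=1)}
step 3: add edge 5-6 (w=3); MST = {0-1(w=4) 1-5(w=1) 5-6(w=3)}
step 4: add edge 0-3 (w=11); MST = {0-1(w=4) 0-3(w=11) 1-5(w=1) 5-6(w=3)}
step 5: add edge 2-3 (w=6); MST = {0-1(w=4) 0-3(w=11) 1-5(w=1) 2-3(w=6) 5-6(w=3)}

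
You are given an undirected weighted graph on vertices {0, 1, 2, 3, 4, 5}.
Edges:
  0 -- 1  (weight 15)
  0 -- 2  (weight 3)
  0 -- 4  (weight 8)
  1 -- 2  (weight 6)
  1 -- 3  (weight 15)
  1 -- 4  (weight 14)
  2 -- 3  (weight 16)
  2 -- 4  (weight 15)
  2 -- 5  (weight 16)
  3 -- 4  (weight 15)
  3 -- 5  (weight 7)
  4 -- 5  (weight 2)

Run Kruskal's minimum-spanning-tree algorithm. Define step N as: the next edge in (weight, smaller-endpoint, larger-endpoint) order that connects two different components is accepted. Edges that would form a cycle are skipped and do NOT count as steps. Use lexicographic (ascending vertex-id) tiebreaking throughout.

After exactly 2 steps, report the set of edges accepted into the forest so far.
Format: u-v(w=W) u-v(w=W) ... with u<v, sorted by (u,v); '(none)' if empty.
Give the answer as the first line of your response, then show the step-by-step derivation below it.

0-2(w=3) 4-5(w=2)

step 1: add edge 4-5 (w=2); MST = {4-5(w=2)}
step 2: add edge 0-2 (w=3); MST = {0-2(w=3) 4-5(w=2)}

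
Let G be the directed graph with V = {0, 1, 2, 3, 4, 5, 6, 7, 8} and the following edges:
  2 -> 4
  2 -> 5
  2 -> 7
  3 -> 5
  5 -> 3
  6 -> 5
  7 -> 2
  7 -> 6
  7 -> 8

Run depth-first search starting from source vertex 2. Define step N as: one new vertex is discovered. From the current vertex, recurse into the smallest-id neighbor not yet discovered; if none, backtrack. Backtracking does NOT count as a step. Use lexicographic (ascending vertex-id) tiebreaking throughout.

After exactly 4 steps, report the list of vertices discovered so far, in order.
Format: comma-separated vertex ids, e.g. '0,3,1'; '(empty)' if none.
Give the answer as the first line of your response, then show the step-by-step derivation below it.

2,4,5,3

step 1: discover 2; path=2; order=2
step 2: discover 4; path=2>4; order=2,4
step 3: discover 5; path=2>5; order=2,4,5
step 4: discover 3; path=2>5>3; order=2,4,5,3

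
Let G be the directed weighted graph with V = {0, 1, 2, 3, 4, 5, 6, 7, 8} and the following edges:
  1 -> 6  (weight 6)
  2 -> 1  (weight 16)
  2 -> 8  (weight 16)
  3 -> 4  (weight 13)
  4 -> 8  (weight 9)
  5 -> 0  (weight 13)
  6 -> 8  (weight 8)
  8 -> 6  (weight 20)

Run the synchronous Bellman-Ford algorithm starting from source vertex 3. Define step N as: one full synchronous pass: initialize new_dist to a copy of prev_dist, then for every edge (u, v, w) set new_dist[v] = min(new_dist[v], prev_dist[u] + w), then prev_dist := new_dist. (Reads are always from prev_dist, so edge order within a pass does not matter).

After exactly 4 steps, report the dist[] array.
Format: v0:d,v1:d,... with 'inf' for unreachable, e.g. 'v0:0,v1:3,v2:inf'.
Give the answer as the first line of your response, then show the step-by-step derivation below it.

v0:inf,v1:inf,v2:inf,v3:0,v4:13,v5:inf,v6:42,v7:inf,v8:22

step 1: dist = v0:inf,v1:inf,v2:inf,v3:0,v4:13,v5:inf,v6:inf,v7:inf,v8:inf
step 2: dist = v0:inf,v1:inf,v2:inf,v3:0,v4:13,v5:inf,v6:inf,v7:inf,v8:22
step 3: dist = v0:inf,v1:inf,v2:inf,v3:0,v4:13,v5:inf,v6:42,v7:inf,v8:22
step 4: dist = v0:inf,v1:inf,v2:inf,v3:0,v4:13,v5:inf,v6:42,v7:inf,v8:22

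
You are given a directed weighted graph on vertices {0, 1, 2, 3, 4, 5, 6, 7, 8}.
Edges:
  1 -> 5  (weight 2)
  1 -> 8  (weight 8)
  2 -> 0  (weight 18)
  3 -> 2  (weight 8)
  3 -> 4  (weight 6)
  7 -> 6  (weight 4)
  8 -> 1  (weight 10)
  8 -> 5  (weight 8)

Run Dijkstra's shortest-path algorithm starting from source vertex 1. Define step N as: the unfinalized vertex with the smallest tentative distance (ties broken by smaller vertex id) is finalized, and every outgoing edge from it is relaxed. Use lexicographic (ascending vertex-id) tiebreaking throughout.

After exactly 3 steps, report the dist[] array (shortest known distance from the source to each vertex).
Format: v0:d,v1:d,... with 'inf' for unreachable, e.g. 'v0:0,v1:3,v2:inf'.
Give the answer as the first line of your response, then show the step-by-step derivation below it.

v0:inf,v1:0,v2:inf,v3:inf,v4:inf,v5:2,v6:inf,v7:inf,v8:8

step 1: dist = v0:inf,v1:0,v2:inf,v3:inf,v4:inf,v5:2,v6:inf,v7:inf,v8:8
step 2: dist = v0:inf,v1:0,v2:inf,v3:inf,v4:inf,v5:2,v6:inf,v7:inf,v8:8
step 3: dist = v0:inf,v1:0,v2:inf,v3:inf,v4:inf,v5:2,v6:inf,v7:inf,v8:8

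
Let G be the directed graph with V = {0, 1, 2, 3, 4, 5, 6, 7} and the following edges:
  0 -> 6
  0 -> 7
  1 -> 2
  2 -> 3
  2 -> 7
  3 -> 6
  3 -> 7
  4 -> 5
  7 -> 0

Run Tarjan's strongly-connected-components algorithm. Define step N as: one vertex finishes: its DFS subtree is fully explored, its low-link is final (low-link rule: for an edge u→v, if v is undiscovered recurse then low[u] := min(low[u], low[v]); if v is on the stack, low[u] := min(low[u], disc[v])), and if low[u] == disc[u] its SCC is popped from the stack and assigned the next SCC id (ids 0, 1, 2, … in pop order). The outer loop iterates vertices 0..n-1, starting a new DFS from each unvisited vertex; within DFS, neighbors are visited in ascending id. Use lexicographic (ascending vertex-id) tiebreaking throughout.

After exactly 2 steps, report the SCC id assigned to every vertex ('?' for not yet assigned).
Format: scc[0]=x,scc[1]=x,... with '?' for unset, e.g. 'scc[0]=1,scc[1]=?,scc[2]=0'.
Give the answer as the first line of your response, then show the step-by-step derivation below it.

scc[0]=?,scc[1]=?,scc[2]=?,scc[3]=?,scc[4]=?,scc[5]=?,scc[6]=0,scc[7]=?

step 1: low=(low[0]=0,low[1]=?,low[2]=?,low[3]=?,low[4]=?,low[5]=?,low[6]=1,low[7]=?); scc=(scc[0]=?,scc[1]=?,scc[2]=?,scc[3]=?,scc[4]=?,scc[5]=?,scc[6]=0,scc[7]=?)
step 2: low=(low[0]=0,low[1]=?,low[2]=?,low[3]=?,low[4]=?,low[5]=?,low[6]=1,low[7]=0); scc=(scc[0]=?,scc[1]=?,scc[2]=?,scc[3]=?,scc[4]=?,scc[5]=?,scc[6]=0,scc[7]=?)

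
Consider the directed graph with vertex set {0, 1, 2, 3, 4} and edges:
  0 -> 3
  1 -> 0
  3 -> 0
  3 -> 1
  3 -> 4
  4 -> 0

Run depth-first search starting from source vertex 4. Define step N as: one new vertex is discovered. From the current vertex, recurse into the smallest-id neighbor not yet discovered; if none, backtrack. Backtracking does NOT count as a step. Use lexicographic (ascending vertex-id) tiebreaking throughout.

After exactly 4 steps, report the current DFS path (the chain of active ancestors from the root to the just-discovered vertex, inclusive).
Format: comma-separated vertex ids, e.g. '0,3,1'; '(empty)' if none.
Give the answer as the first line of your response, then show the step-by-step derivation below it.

4,0,3,1

step 1: discover 4; path=4; order=4
step 2: discover 0; path=4>0; order=4,0
step 3: discover 3; path=4>0>3; order=4,0,3
step 4: discover 1; path=4>0>3>1; order=4,0,3,1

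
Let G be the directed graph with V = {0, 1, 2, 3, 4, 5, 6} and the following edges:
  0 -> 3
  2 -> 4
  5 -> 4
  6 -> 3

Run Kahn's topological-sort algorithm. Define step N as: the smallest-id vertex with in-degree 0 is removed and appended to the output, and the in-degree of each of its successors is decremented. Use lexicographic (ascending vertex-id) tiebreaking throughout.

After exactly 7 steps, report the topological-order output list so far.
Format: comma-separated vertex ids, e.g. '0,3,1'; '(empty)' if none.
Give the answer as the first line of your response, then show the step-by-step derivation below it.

0,1,2,5,4,6,3

step 1: output 0; order=[0]; indeg=(0,0,0,1,2,0,0)
step 2: output 1; order=[0,1]; indeg=(0,0,0,1,2,0,0)
step 3: output 2; order=[0,1,2]; indeg=(0,0,0,1,1,0,0)
step 4: output 5; order=[0,1,2,5]; indeg=(0,0,0,1,0,0,0)
step 5: output 4; order=[0,1,2,5,4]; indeg=(0,0,0,1,0,0,0)
step 6: output 6; order=[0,1,2,5,4,6]; indeg=(0,0,0,0,0,0,0)
step 7: output 3; order=[0,1,2,5,4,6,3]; indeg=(0,0,0,0,0,0,0)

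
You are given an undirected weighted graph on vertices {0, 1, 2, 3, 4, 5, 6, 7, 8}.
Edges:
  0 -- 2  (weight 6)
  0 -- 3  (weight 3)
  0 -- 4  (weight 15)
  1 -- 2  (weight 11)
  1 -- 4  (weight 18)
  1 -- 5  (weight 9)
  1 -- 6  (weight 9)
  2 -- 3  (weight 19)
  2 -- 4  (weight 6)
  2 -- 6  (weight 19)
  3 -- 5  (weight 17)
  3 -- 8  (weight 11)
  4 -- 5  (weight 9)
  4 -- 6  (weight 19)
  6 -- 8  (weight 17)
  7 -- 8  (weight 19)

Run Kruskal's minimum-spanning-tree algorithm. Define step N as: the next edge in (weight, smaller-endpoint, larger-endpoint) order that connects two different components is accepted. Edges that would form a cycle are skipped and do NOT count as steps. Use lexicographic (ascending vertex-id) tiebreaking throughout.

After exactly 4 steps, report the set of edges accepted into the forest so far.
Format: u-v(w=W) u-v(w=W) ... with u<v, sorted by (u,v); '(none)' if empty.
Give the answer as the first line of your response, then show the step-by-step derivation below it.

0-2(w=6) 0-3(w=3) 1-5(w=9) 2-4(w=6)

step 1: add edge 0-3 (w=3); MST = {0-3(w=3)}
step 2: add edge 0-2 (w=6); MST = {0-2(w=6) 0-3(w=3)}
step 3: add edge 2-4 (w=6); MST = {0-2(w=6) 0-3(w=3) 2-4(w=6)}
step 4: add edge 1-5 (w=9); MST = {0-2(w=6) 0-3(w=3) 1-5(w=9) 2-4(w=6)}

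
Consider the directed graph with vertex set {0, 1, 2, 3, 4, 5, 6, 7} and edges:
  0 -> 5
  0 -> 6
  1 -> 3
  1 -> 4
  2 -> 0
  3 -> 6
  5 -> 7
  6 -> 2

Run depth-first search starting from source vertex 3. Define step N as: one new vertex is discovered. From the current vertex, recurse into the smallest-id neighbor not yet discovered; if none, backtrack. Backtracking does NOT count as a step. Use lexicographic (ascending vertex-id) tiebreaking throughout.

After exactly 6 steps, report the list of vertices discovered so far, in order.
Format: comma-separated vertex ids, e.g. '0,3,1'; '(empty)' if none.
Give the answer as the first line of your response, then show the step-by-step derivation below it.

3,6,2,0,5,7

step 1: discover 3; path=3; order=3
step 2: discover 6; path=3>6; order=3,6
step 3: discover 2; path=3>6>2; order=3,6,2
step 4: discover 0; path=3>6>2>0; order=3,6,2,0
step 5: discover 5; path=3>6>2>0>5; order=3,6,2,0,5
step 6: discover 7; path=3>6>2>0>5>7; order=3,6,2,0,5,7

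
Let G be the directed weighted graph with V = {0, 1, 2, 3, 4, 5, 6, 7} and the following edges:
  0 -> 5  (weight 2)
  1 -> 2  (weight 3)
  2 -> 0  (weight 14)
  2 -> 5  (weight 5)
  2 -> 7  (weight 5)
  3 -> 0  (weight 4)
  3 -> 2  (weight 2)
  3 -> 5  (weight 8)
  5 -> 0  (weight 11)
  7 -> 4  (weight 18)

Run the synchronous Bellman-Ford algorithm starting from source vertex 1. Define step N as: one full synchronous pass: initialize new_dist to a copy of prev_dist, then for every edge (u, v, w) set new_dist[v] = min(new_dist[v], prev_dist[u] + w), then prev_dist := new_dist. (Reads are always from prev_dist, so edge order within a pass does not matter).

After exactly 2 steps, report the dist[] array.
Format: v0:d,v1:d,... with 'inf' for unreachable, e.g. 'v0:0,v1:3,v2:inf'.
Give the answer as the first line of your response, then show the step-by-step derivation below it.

v0:17,v1:0,v2:3,v3:inf,v4:inf,v5:8,v6:inf,v7:8

step 1: dist = v0:inf,v1:0,v2:3,v3:inf,v4:inf,v5:inf,v6:inf,v7:inf
step 2: dist = v0:17,v1:0,v2:3,v3:inf,v4:inf,v5:8,v6:inf,v7:8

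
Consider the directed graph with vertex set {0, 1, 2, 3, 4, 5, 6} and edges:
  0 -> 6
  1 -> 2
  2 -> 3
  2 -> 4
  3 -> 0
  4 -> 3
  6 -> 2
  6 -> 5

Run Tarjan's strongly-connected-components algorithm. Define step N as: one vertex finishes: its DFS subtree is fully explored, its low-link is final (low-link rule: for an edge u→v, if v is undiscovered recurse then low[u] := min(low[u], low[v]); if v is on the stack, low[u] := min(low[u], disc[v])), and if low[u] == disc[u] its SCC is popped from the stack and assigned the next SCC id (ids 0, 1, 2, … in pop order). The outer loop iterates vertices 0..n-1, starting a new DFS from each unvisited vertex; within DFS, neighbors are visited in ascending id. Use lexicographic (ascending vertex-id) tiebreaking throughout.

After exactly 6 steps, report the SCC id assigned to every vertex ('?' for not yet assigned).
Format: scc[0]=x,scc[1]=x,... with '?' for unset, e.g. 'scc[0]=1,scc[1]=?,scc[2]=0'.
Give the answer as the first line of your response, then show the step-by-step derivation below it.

scc[0]=1,scc[1]=?,scc[2]=1,scc[3]=1,scc[4]=1,scc[5]=0,scc[6]=1

step 1: low=(low[0]=0,low[1]=?,low[2]=2,low[3]=0,low[4]=?,low[5]=?,low[6]=1); scc=(scc[0]=?,scc[1]=?,scc[2]=?,scc[3]=?,scc[4]=?,scc[5]=?,scc[6]=?)
step 2: low=(low[0]=0,low[1]=?,low[2]=0,low[3]=0,low[4]=3,low[5]=?,low[6]=1); scc=(scc[0]=?,scc[1]=?,scc[2]=?,scc[3]=?,scc[4]=?,scc[5]=?,scc[6]=?)
step 3: low=(low[0]=0,low[1]=?,low[2]=0,low[3]=0,low[4]=3,low[5]=?,low[6]=1); scc=(scc[0]=?,scc[1]=?,scc[2]=?,scc[3]=?,scc[4]=?,scc[5]=?,scc[6]=?)
step 4: low=(low[0]=0,low[1]=?,low[2]=0,low[3]=0,low[4]=3,low[5]=5,low[6]=0); scc=(scc[0]=?,scc[1]=?,scc[2]=?,scc[3]=?,scc[4]=?,scc[5]=0,scc[6]=?)
step 5: low=(low[0]=0,low[1]=?,low[2]=0,low[3]=0,low[4]=3,low[5]=5,low[6]=0); scc=(scc[0]=?,scc[1]=?,scc[2]=?,scc[3]=?,scc[4]=?,scc[5]=0,scc[6]=?)
step 6: low=(low[0]=0,low[1]=?,low[2]=0,low[3]=0,low[4]=3,low[5]=5,low[6]=0); scc=(scc[0]=1,scc[1]=?,scc[2]=1,scc[3]=1,scc[4]=1,scc[5]=0,scc[6]=1)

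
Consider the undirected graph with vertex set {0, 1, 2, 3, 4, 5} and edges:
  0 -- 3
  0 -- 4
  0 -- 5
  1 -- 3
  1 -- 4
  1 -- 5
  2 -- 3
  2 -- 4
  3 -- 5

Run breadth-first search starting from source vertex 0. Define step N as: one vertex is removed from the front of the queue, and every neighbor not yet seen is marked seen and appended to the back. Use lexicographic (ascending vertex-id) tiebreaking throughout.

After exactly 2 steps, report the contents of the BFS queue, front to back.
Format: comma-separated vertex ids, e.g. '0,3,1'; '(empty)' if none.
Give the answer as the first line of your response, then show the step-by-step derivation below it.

4,5,1,2

step 1: dequeue 0; queue=[3,4,5]; order=0
step 2: dequeue 3; queue=[4,5,1,2]; order=0,3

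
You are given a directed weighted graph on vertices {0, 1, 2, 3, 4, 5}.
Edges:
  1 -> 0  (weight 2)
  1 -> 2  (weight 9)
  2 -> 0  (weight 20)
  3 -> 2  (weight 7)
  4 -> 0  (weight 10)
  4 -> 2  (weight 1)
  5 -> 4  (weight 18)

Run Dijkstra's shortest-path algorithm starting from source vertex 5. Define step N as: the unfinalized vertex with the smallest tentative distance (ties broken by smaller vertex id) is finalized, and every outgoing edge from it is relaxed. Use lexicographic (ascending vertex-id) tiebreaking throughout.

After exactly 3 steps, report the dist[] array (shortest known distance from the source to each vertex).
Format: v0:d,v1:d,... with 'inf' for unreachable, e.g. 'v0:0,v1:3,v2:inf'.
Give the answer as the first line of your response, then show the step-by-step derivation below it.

v0:28,v1:inf,v2:19,v3:inf,v4:18,v5:0

step 1: dist = v0:inf,v1:inf,v2:inf,v3:inf,v4:18,v5:0
step 2: dist = v0:28,v1:inf,v2:19,v3:inf,v4:18,v5:0
step 3: dist = v0:28,v1:inf,v2:19,v3:inf,v4:18,v5:0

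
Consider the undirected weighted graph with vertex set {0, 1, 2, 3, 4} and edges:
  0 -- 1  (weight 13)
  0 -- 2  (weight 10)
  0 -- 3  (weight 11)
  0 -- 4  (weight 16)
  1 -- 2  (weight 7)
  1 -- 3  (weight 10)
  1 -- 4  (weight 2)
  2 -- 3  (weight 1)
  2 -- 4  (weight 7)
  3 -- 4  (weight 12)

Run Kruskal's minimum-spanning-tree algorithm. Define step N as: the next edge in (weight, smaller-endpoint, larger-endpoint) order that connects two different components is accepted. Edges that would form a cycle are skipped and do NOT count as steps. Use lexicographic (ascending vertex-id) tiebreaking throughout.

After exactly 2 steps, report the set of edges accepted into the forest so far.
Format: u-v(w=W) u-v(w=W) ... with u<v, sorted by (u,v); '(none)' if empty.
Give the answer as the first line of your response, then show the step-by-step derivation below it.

1-4(w=2) 2-3(w=1)

step 1: add edge 2-3 (w=1); MST = {2-3(w=1)}
step 2: add edge 1-4 (w=2); MST = {1-4(w=2) 2-3(w=1)}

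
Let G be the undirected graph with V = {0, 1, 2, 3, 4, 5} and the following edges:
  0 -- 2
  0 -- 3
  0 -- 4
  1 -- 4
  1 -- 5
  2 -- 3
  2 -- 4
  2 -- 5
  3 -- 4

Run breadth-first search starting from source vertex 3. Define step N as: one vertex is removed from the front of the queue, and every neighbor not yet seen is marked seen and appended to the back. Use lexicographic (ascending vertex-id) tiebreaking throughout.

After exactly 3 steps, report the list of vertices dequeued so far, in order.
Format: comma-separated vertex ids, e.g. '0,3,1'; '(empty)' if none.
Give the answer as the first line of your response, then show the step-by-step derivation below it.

3,0,2

step 1: dequeue 3; queue=[0,2,4]; order=3
step 2: dequeue 0; queue=[2,4]; order=3,0
step 3: dequeue 2; queue=[4,5]; order=3,0,2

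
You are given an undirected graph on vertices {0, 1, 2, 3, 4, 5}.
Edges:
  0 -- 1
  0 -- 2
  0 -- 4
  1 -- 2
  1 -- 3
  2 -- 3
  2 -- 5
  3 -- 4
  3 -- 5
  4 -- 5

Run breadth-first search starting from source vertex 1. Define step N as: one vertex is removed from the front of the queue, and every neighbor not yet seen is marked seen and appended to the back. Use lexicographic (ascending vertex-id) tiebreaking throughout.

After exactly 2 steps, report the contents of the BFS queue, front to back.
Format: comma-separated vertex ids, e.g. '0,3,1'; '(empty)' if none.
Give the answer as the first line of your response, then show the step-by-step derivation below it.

2,3,4

step 1: dequeue 1; queue=[0,2,3]; order=1
step 2: dequeue 0; queue=[2,3,4]; order=1,0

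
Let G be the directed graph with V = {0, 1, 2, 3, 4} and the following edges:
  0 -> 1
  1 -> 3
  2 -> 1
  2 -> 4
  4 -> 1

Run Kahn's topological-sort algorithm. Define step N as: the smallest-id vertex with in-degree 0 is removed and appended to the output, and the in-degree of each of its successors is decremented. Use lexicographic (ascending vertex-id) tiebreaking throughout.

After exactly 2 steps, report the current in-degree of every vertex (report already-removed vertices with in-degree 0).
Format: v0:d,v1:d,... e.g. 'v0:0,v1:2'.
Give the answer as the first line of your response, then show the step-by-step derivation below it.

v0:0,v1:1,v2:0,v3:1,v4:0

step 1: output 0; order=[0]; indeg=(0,2,0,1,1)
step 2: output 2; order=[0,2]; indeg=(0,1,0,1,0)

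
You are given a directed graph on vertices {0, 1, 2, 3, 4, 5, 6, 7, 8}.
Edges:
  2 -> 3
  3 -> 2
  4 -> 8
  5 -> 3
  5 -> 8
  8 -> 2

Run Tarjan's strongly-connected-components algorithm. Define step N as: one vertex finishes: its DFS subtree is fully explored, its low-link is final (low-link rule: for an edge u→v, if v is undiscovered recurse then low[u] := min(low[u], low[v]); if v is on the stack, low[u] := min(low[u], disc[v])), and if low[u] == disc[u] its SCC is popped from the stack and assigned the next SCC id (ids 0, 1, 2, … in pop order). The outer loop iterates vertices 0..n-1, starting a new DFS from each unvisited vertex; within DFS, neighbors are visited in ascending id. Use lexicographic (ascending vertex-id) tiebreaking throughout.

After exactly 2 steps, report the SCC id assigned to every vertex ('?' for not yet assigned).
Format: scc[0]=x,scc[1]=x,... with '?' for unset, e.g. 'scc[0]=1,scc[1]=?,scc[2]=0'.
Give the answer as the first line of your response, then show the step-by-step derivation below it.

scc[0]=0,scc[1]=1,scc[2]=?,scc[3]=?,scc[4]=?,scc[5]=?,scc[6]=?,scc[7]=?,scc[8]=?

step 1: low=(low[0]=0,low[1]=?,low[2]=?,low[3]=?,low[4]=?,low[5]=?,low[6]=?,low[7]=?,low[8]=?); scc=(scc[0]=0,scc[1]=?,scc[2]=?,scc[3]=?,scc[4]=?,scc[5]=?,scc[6]=?,scc[7]=?,scc[8]=?)
step 2: low=(low[0]=0,low[1]=1,low[2]=?,low[3]=?,low[4]=?,low[5]=?,low[6]=?,low[7]=?,low[8]=?); scc=(scc[0]=0,scc[1]=1,scc[2]=?,scc[3]=?,scc[4]=?,scc[5]=?,scc[6]=?,scc[7]=?,scc[8]=?)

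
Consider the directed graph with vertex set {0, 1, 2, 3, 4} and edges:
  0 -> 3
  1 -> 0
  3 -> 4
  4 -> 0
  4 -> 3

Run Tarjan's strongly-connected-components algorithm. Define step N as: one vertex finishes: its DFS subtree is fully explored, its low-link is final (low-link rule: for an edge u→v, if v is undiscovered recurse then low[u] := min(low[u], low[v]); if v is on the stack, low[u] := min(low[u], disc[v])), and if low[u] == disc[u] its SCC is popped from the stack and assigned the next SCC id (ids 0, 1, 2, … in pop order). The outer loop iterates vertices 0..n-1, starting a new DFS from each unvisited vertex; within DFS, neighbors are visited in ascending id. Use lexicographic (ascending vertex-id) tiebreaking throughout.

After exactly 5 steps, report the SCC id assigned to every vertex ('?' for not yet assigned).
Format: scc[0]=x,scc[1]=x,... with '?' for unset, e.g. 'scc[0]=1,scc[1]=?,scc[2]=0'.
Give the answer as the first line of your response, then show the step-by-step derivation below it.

scc[0]=0,scc[1]=1,scc[2]=2,scc[3]=0,scc[4]=0

step 1: low=(low[0]=0,low[1]=?,low[2]=?,low[3]=1,low[4]=0); scc=(scc[0]=?,scc[1]=?,scc[2]=?,scc[3]=?,scc[4]=?)
step 2: low=(low[0]=0,low[1]=?,low[2]=?,low[3]=0,low[4]=0); scc=(scc[0]=?,scc[1]=?,scc[2]=?,scc[3]=?,scc[4]=?)
step 3: low=(low[0]=0,low[1]=?,low[2]=?,low[3]=0,low[4]=0); scc=(scc[0]=0,scc[1]=?,scc[2]=?,scc[3]=0,scc[4]=0)
step 4: low=(low[0]=0,low[1]=3,low[2]=?,low[3]=0,low[4]=0); scc=(scc[0]=0,scc[1]=1,scc[2]=?,scc[3]=0,scc[4]=0)
step 5: low=(low[0]=0,low[1]=3,low[2]=4,low[3]=0,low[4]=0); scc=(scc[0]=0,scc[1]=1,scc[2]=2,scc[3]=0,scc[4]=0)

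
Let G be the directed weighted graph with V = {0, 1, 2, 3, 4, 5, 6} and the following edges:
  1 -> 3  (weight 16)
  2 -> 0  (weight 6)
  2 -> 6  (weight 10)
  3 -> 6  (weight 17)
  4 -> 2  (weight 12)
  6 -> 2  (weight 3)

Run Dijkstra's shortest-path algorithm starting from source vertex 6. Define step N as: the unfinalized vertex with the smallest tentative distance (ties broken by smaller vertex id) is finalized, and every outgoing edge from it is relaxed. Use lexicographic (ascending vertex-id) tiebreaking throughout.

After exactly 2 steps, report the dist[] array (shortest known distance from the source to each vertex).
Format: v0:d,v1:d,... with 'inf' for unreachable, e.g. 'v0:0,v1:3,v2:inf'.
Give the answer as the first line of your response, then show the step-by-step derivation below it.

v0:9,v1:inf,v2:3,v3:inf,v4:inf,v5:inf,v6:0

step 1: dist = v0:inf,v1:inf,v2:3,v3:inf,v4:inf,v5:inf,v6:0
step 2: dist = v0:9,v1:inf,v2:3,v3:inf,v4:inf,v5:inf,v6:0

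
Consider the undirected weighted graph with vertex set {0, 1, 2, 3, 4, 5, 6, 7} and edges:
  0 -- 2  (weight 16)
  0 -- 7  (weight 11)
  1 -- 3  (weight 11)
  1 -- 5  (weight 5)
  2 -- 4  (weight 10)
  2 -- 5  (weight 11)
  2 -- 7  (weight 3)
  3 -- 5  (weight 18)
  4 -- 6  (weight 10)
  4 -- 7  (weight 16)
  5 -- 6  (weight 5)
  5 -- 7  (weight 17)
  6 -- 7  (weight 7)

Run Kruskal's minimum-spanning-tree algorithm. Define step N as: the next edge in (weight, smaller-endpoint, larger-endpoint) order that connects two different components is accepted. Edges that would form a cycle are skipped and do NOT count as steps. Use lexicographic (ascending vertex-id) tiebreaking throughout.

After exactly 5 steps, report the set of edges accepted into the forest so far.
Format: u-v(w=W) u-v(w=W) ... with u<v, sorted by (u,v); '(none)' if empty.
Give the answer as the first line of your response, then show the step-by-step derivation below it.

1-5(w=5) 2-4(w=10) 2-7(w=3) 5-6(w=5) 6-7(w=7)

step 1: add edge 2-7 (w=3); MST = {2-7(w=3)}
step 2: add edge 1-5 (w=5); MST = {1-5(w=5) 2-7(w=3)}
step 3: add edge 5-6 (w=5); MST = {1-5(w=5) 2-7(w=3) 5-6(w=5)}
step 4: add edge 6-7 (w=7); MST = {1-5(w=5) 2-7(w=3) 5-6(w=5) 6-7(w=7)}
step 5: add edge 2-4 (w=10); MST = {1-5(w=5) 2-4(w=10) 2-7(w=3) 5-6(w=5) 6-7(w=7)}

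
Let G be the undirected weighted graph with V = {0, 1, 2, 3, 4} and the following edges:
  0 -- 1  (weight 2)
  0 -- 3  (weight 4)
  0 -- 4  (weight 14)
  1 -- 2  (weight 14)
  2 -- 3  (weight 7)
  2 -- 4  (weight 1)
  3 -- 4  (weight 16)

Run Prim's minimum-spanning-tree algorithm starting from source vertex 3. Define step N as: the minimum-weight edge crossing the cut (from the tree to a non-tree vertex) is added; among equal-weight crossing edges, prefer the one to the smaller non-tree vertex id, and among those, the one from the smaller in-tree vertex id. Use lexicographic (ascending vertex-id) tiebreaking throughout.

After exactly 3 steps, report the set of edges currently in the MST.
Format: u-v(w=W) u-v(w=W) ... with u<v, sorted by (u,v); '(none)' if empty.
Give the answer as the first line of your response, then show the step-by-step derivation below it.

0-1(w=2) 0-3(w=4) 2-3(w=7)

step 1: add edge 0-3 (w=4); MST = {0-3(w=4)}
step 2: add edge 0-1 (w=2); MST = {0-1(w=2) 0-3(w=4)}
step 3: add edge 2-3 (w=7); MST = {0-1(w=2) 0-3(w=4) 2-3(w=7)}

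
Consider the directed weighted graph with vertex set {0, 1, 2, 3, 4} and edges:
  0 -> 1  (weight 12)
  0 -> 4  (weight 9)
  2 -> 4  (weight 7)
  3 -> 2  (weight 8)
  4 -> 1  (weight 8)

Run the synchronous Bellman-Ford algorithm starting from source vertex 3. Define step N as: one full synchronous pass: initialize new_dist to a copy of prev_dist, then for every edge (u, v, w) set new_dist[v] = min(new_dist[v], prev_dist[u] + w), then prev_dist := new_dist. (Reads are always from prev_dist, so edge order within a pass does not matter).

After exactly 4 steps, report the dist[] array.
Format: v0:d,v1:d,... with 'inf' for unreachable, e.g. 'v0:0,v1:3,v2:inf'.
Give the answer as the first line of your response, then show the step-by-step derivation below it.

v0:inf,v1:23,v2:8,v3:0,v4:15

step 1: dist = v0:inf,v1:inf,v2:8,v3:0,v4:inf
step 2: dist = v0:inf,v1:inf,v2:8,v3:0,v4:15
step 3: dist = v0:inf,v1:23,v2:8,v3:0,v4:15
step 4: dist = v0:inf,v1:23,v2:8,v3:0,v4:15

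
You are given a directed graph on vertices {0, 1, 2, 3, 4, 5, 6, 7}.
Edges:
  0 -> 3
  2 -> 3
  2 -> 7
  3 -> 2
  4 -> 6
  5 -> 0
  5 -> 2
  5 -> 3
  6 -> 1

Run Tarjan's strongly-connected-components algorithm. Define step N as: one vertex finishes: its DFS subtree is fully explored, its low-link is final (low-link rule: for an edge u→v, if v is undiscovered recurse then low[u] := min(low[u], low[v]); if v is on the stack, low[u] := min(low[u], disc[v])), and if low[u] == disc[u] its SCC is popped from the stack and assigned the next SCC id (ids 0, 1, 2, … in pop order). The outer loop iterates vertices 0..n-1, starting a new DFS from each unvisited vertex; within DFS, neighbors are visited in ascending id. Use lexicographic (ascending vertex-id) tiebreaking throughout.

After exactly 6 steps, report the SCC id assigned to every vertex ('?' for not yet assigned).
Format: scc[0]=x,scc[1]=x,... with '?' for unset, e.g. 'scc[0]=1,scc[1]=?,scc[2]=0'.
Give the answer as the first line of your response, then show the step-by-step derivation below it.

scc[0]=2,scc[1]=3,scc[2]=1,scc[3]=1,scc[4]=?,scc[5]=?,scc[6]=4,scc[7]=0

step 1: low=(low[0]=0,low[1]=?,low[2]=1,low[3]=1,low[4]=?,low[5]=?,low[6]=?,low[7]=3); scc=(scc[0]=?,scc[1]=?,scc[2]=?,scc[3]=?,scc[4]=?,scc[5]=?,scc[6]=?,scc[7]=0)
step 2: low=(low[0]=0,low[1]=?,low[2]=1,low[3]=1,low[4]=?,low[5]=?,low[6]=?,low[7]=3); scc=(scc[0]=?,scc[1]=?,scc[2]=?,scc[3]=?,scc[4]=?,scc[5]=?,scc[6]=?,scc[7]=0)
step 3: low=(low[0]=0,low[1]=?,low[2]=1,low[3]=1,low[4]=?,low[5]=?,low[6]=?,low[7]=3); scc=(scc[0]=?,scc[1]=?,scc[2]=1,scc[3]=1,scc[4]=?,scc[5]=?,scc[6]=?,scc[7]=0)
step 4: low=(low[0]=0,low[1]=?,low[2]=1,low[3]=1,low[4]=?,low[5]=?,low[6]=?,low[7]=3); scc=(scc[0]=2,scc[1]=?,scc[2]=1,scc[3]=1,scc[4]=?,scc[5]=?,scc[6]=?,scc[7]=0)
step 5: low=(low[0]=0,low[1]=4,low[2]=1,low[3]=1,low[4]=?,low[5]=?,low[6]=?,low[7]=3); scc=(scc[0]=2,scc[1]=3,scc[2]=1,scc[3]=1,scc[4]=?,scc[5]=?,scc[6]=?,scc[7]=0)
step 6: low=(low[0]=0,low[1]=4,low[2]=1,low[3]=1,low[4]=5,low[5]=?,low[6]=6,low[7]=3); scc=(scc[0]=2,scc[1]=3,scc[2]=1,scc[3]=1,scc[4]=?,scc[5]=?,scc[6]=4,scc[7]=0)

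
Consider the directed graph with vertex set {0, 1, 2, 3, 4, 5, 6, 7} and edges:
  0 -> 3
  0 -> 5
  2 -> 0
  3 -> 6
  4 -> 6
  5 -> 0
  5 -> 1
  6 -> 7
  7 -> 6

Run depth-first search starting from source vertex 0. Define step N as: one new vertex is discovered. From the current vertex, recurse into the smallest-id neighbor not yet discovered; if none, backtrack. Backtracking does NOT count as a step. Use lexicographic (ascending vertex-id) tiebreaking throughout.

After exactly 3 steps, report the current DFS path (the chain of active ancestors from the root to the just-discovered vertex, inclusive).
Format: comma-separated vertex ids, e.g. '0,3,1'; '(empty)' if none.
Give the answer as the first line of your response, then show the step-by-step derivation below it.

0,3,6

step 1: discover 0; path=0; order=0
step 2: discover 3; path=0>3; order=0,3
step 3: discover 6; path=0>3>6; order=0,3,6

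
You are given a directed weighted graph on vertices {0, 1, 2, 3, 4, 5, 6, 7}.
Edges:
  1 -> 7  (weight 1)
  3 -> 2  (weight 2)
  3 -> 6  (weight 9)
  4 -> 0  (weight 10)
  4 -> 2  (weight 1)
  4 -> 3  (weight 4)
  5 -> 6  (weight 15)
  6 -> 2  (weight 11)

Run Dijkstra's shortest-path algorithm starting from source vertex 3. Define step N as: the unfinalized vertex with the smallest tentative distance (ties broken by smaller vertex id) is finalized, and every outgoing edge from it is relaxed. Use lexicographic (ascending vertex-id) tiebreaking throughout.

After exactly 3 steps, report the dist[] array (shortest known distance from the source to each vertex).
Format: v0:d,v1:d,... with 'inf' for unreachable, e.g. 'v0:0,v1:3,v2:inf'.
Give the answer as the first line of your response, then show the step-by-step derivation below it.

v0:inf,v1:inf,v2:2,v3:0,v4:inf,v5:inf,v6:9,v7:inf

step 1: dist = v0:inf,v1:inf,v2:2,v3:0,v4:inf,v5:inf,v6:9,v7:inf
step 2: dist = v0:inf,v1:inf,v2:2,v3:0,v4:inf,v5:inf,v6:9,v7:inf
step 3: dist = v0:inf,v1:inf,v2:2,v3:0,v4:inf,v5:inf,v6:9,v7:inf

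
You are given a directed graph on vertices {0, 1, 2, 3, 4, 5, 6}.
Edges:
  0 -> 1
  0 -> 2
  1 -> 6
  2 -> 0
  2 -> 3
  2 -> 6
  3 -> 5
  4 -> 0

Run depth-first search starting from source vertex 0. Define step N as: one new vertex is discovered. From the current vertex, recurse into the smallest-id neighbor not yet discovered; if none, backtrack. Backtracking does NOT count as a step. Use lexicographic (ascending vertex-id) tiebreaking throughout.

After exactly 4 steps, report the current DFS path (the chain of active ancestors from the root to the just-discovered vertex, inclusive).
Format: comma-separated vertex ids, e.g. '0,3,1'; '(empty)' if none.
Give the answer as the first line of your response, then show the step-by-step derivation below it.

0,2

step 1: discover 0; path=0; order=0
step 2: discover 1; path=0>1; order=0,1
step 3: discover 6; path=0>1>6; order=0,1,6
step 4: discover 2; path=0>2; order=0,1,6,2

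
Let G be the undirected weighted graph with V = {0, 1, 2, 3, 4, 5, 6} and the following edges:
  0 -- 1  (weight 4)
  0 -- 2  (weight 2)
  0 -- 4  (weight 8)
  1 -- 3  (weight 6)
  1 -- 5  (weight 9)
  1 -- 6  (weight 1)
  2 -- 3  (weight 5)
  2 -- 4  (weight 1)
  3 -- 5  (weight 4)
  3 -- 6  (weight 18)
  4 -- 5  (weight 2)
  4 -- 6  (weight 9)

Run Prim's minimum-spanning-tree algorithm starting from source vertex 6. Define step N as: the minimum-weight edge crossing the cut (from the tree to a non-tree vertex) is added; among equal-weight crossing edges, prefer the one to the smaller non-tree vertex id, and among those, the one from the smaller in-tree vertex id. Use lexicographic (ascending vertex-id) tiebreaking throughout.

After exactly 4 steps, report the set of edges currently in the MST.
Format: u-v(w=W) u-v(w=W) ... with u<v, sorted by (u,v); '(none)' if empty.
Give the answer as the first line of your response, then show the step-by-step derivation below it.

0-1(w=4) 0-2(w=2) 1-6(w=1) 2-4(w=1)

step 1: add edge 1-6 (w=1); MST = {1-6(w=1)}
step 2: add edge 0-1 (w=4); MST = {0-1(w=4) 1-6(w=1)}
step 3: add edge 0-2 (w=2); MST = {0-1(w=4) 0-2(w=2) 1-6(w=1)}
step 4: add edge 2-4 (w=1); MST = {0-1(w=4) 0-2(w=2) 1-6(w=1) 2-4(w=1)}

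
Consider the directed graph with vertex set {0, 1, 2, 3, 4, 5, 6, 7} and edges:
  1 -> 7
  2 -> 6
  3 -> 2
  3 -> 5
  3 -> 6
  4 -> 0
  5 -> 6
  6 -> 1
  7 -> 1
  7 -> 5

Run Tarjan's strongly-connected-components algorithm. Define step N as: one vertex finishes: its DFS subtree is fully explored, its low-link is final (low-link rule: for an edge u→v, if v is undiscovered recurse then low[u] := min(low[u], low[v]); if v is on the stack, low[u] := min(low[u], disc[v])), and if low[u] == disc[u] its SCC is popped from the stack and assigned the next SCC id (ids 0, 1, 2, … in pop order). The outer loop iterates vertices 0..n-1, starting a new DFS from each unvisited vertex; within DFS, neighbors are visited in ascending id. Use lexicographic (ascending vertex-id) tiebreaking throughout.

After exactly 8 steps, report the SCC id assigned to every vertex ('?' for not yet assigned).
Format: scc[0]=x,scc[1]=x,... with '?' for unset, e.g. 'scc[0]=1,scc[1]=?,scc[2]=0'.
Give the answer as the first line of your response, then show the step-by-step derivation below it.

scc[0]=0,scc[1]=1,scc[2]=2,scc[3]=3,scc[4]=4,scc[5]=1,scc[6]=1,scc[7]=1

step 1: low=(low[0]=0,low[1]=?,low[2]=?,low[3]=?,low[4]=?,low[5]=?,low[6]=?,low[7]=?); scc=(scc[0]=0,scc[1]=?,scc[2]=?,scc[3]=?,scc[4]=?,scc[5]=?,scc[6]=?,scc[7]=?)
step 2: low=(low[0]=0,low[1]=1,low[2]=?,low[3]=?,low[4]=?,low[5]=3,low[6]=1,low[7]=1); scc=(scc[0]=0,scc[1]=?,scc[2]=?,scc[3]=?,scc[4]=?,scc[5]=?,scc[6]=?,scc[7]=?)
step 3: low=(low[0]=0,low[1]=1,low[2]=?,low[3]=?,low[4]=?,low[5]=1,low[6]=1,low[7]=1); scc=(scc[0]=0,scc[1]=?,scc[2]=?,scc[3]=?,scc[4]=?,scc[5]=?,scc[6]=?,scc[7]=?)
step 4: low=(low[0]=0,low[1]=1,low[2]=?,low[3]=?,low[4]=?,low[5]=1,low[6]=1,low[7]=1); scc=(scc[0]=0,scc[1]=?,scc[2]=?,scc[3]=?,scc[4]=?,scc[5]=?,scc[6]=?,scc[7]=?)
step 5: low=(low[0]=0,low[1]=1,low[2]=?,low[3]=?,low[4]=?,low[5]=1,low[6]=1,low[7]=1); scc=(scc[0]=0,scc[1]=1,scc[2]=?,scc[3]=?,scc[4]=?,scc[5]=1,scc[6]=1,scc[7]=1)
step 6: low=(low[0]=0,low[1]=1,low[2]=5,low[3]=?,low[4]=?,low[5]=1,low[6]=1,low[7]=1); scc=(scc[0]=0,scc[1]=1,scc[2]=2,scc[3]=?,scc[4]=?,scc[5]=1,scc[6]=1,scc[7]=1)
step 7: low=(low[0]=0,low[1]=1,low[2]=5,low[3]=6,low[4]=?,low[5]=1,low[6]=1,low[7]=1); scc=(scc[0]=0,scc[1]=1,scc[2]=2,scc[3]=3,scc[4]=?,scc[5]=1,scc[6]=1,scc[7]=1)
step 8: low=(low[0]=0,low[1]=1,low[2]=5,low[3]=6,low[4]=7,low[5]=1,low[6]=1,low[7]=1); scc=(scc[0]=0,scc[1]=1,scc[2]=2,scc[3]=3,scc[4]=4,scc[5]=1,scc[6]=1,scc[7]=1)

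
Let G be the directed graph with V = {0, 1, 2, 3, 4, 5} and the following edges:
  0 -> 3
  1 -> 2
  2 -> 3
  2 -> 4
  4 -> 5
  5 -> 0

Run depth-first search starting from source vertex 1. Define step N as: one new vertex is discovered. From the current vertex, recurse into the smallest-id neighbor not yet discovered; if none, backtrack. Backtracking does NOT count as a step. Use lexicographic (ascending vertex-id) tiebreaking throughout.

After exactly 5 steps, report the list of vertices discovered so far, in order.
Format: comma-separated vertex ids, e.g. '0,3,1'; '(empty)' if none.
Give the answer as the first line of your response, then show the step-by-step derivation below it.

1,2,3,4,5

step 1: discover 1; path=1; order=1
step 2: discover 2; path=1>2; order=1,2
step 3: discover 3; path=1>2>3; order=1,2,3
step 4: discover 4; path=1>2>4; order=1,2,3,4
step 5: discover 5; path=1>2>4>5; order=1,2,3,4,5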